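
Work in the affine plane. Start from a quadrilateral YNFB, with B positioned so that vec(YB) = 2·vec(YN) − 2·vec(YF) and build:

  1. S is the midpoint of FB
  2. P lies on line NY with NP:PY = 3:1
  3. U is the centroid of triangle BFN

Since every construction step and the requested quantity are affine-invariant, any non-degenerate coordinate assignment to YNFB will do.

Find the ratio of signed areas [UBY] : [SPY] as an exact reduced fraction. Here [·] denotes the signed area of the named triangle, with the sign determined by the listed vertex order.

Set Y = (0, 0), N = (1, 0), F = (0, 1), B = (2, -2); any affine frame gives the same invariant.
1. S is the midpoint of FB ⇒ S = (1, -1/2)
2. P lies on line NY with NP:PY = 3:1 ⇒ P = (1/4, 0)
3. U is the centroid of triangle BFN ⇒ U = (1, -1/3)
2·[UBY] = -4/3, 2·[SPY] = 1/8
[UBY]:[SPY] = -4/3:1/8 = -32/3

[UBY]:[SPY] = -32/3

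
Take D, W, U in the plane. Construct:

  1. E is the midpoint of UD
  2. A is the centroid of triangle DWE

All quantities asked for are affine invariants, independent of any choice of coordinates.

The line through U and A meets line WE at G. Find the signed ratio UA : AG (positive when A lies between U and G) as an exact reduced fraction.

UA:AG = -4

Set D = (0, 0), W = (1, 0), U = (0, 1); any affine frame gives the same invariant.
1. E is the midpoint of UD ⇒ E = (0, 1/2)
2. A is the centroid of triangle DWE ⇒ A = (1/3, 1/6)
line UA meets WE at G = (1/4, 3/8)
A = U + t·(G−U) with t = 4/3, so UA:AG = 4/3:-1/3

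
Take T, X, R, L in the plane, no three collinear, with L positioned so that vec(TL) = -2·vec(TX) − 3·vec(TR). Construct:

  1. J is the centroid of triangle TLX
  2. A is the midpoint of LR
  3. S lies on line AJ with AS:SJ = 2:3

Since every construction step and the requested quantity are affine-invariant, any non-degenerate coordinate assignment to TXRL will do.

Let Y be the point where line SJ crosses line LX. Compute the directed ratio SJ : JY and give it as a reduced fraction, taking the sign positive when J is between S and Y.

Set T = (0, 0), X = (1, 0), R = (0, 1), L = (-2, -3); any affine frame gives the same invariant.
1. J is the centroid of triangle TLX ⇒ J = (-1/3, -1)
2. A is the midpoint of LR ⇒ A = (-1, -1)
3. S lies on line AJ with AS:SJ = 2:3 ⇒ S = (-11/15, -1)
line SJ meets LX at Y = (0, -1)
J = S + t·(Y−S) with t = 6/11, so SJ:JY = 6/11:5/11

SJ:JY = 6/5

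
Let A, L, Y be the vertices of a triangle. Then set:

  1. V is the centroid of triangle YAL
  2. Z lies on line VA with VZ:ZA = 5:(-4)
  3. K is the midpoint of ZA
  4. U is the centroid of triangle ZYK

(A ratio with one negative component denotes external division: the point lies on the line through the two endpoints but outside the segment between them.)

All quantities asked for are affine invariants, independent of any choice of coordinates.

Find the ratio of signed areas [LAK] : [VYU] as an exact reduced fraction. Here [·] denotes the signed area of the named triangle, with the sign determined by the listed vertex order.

[LAK]:[VYU] = 3/4

Set A = (0, 0), L = (1, 0), Y = (0, 1); any affine frame gives the same invariant.
1. V is the centroid of triangle YAL ⇒ V = (1/3, 1/3)
2. Z lies on line VA with VZ:ZA = 5:(-4) ⇒ Z = (-4/3, -4/3)
3. K is the midpoint of ZA ⇒ K = (-2/3, -2/3)
4. U is the centroid of triangle ZYK ⇒ U = (-2/3, -1/3)
2·[LAK] = 2/3, 2·[VYU] = 8/9
[LAK]:[VYU] = 2/3:8/9 = 3/4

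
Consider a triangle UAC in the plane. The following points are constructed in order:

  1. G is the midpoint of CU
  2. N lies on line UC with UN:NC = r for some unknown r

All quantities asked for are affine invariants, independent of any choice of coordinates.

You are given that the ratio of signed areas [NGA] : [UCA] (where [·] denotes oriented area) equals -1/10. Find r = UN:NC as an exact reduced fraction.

r = 3/2

Assign U = (0, 0), A = (1, 0), C = (0, 1) — the answer is frame-independent, so this choice is without loss of generality.
1. G is the midpoint of CU ⇒ G = (0, 1/2)
2. With UN:NC = r, write λ = r/(r+1) so N = U + λ·(C−U); N is affine-linear in λ
Every point depending on N is an affine combination of N and λ-independent points, so each such coordinate is linear in λ; the λ² term in each signed area is a multiple of (C−U)×(C−U) = 0, so 2·[NGA] and 2·[UCA] are each linear in λ. Evaluating at λ=0 and λ=1:
  2·[NGA] = λ − 1/2,   2·[UCA] = -1
So [NGA]:[UCA] = (λ − 1/2) / (-1). Setting this equal to -1/10:
  λ − 1/2 = -1/10·(-1)  ⇒  λ = 3/5
Then r = λ/(1−λ) = (3/5)/(2/5) = 3/2. Check: with r = 3/2, N = (0, 3/5) and [NGA]:[UCA] = -1/10 as required.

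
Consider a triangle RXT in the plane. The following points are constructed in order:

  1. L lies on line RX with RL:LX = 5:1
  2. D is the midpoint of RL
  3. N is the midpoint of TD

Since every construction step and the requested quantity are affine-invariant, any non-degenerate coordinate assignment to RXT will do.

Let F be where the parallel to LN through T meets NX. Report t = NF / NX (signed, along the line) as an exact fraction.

Work in coordinates with R = (0, 0), X = (1, 0), T = (0, 1).
1. L lies on line RX with RL:LX = 5:1 ⇒ L = (5/6, 0)
2. D is the midpoint of RL ⇒ D = (5/12, 0)
3. N is the midpoint of TD ⇒ N = (5/24, 1/2)
through T parallel to LN: direction (-5/8, 1/2); meets NX at F = (35/16, -3/4)
F = N + t·(X−N) with t = 5/2

t = 5/2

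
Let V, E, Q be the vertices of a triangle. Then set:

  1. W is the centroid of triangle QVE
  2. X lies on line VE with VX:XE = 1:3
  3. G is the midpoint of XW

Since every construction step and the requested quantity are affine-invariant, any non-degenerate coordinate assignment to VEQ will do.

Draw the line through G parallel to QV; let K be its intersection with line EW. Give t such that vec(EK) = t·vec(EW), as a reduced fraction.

t = 17/16

Set V = (0, 0), E = (1, 0), Q = (0, 1); any affine frame gives the same invariant.
1. W is the centroid of triangle QVE ⇒ W = (1/3, 1/3)
2. X lies on line VE with VX:XE = 1:3 ⇒ X = (1/4, 0)
3. G is the midpoint of XW ⇒ G = (7/24, 1/6)
through G parallel to QV: direction (0, -1); meets EW at K = (7/24, 17/48)
K = E + t·(W−E) with t = 17/16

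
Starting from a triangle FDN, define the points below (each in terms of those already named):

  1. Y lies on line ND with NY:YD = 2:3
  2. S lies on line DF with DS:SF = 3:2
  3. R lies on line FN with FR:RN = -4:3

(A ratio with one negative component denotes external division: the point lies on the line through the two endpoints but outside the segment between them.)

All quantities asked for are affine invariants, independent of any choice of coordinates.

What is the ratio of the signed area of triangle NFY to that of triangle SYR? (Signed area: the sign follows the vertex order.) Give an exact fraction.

Set F = (0, 0), D = (1, 0), N = (0, 1); any affine frame gives the same invariant.
1. Y lies on line ND with NY:YD = 2:3 ⇒ Y = (2/5, 3/5)
2. S lies on line DF with DS:SF = 3:2 ⇒ S = (2/5, 0)
3. R lies on line FN with FR:RN = -4:3 ⇒ R = (0, 4)
2·[NFY] = 2/5, 2·[SYR] = 6/25
[NFY]:[SYR] = 2/5:6/25 = 5/3

[NFY]:[SYR] = 5/3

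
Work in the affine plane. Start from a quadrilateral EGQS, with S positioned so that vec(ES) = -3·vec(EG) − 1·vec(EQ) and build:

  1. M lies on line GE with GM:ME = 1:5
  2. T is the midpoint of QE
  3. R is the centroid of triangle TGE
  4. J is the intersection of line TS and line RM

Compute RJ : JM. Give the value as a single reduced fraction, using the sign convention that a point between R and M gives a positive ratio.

Assign E = (0, 0), G = (1, 0), Q = (0, 1), S = (-3, -1) — the answer is frame-independent, so this choice is without loss of generality.
1. M lies on line GE with GM:ME = 1:5 ⇒ M = (5/6, 0)
2. T is the midpoint of QE ⇒ T = (0, 1/2)
3. R is the centroid of triangle TGE ⇒ R = (1/3, 1/6)
4. J is the intersection of line TS and line RM ⇒ J = (-4/15, 11/30)
J = R + t·(M−R) with t = -6/5, so RJ:JM = t:(1−t) = -6/5:11/5

RJ:JM = -6/11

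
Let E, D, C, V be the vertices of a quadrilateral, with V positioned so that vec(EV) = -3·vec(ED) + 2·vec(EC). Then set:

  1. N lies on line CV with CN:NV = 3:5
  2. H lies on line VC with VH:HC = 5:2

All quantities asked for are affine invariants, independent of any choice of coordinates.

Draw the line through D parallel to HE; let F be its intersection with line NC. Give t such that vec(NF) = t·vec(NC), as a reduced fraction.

Choose coordinates E = (0, 0), D = (1, 0), C = (0, 1), V = (-3, 2).
1. N lies on line CV with CN:NV = 3:5 ⇒ N = (-9/8, 11/8)
2. H lies on line VC with VH:HC = 5:2 ⇒ H = (-6/7, 9/7)
through D parallel to HE: direction (6/7, -9/7); meets NC at F = (3/7, 6/7)
F = N + t·(C−N) with t = 29/21

t = 29/21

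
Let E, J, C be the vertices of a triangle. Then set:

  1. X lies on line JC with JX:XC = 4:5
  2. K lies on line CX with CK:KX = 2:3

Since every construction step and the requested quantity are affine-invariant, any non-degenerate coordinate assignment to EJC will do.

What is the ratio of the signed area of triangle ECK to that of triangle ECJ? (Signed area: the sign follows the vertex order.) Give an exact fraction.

[ECK]:[ECJ] = 2/9

Choose coordinates E = (0, 0), J = (1, 0), C = (0, 1).
1. X lies on line JC with JX:XC = 4:5 ⇒ X = (5/9, 4/9)
2. K lies on line CX with CK:KX = 2:3 ⇒ K = (2/9, 7/9)
2·[ECK] = -2/9, 2·[ECJ] = -1
[ECK]:[ECJ] = -2/9:-1 = 2/9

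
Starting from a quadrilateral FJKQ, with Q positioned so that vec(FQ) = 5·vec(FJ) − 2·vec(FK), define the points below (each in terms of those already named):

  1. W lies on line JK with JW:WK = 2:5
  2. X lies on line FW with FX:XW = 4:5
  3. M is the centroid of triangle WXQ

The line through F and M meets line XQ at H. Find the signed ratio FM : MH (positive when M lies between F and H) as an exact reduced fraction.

Choose coordinates F = (0, 0), J = (1, 0), K = (0, 1), Q = (5, -2).
1. W lies on line JK with JW:WK = 2:5 ⇒ W = (5/7, 2/7)
2. X lies on line FW with FX:XW = 4:5 ⇒ X = (20/63, 8/63)
3. M is the centroid of triangle WXQ ⇒ M = (380/189, -100/189)
line FM meets XQ at H = (1520/1071, -400/1071)
M = F + t·(H−F) with t = 17/12, so FM:MH = 17/12:-5/12

FM:MH = -17/5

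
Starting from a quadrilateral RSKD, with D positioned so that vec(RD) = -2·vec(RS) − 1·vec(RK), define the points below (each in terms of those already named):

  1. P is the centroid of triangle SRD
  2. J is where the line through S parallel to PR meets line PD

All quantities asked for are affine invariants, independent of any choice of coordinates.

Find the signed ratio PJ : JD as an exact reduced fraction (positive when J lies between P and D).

Assign R = (0, 0), S = (1, 0), K = (0, 1), D = (-2, -1) — the answer is frame-independent, so this choice is without loss of generality.
1. P is the centroid of triangle SRD ⇒ P = (-1/3, -1/3)
2. J is where the line through S parallel to PR meets line PD ⇒ J = (4/3, 1/3)
J = P + t·(D−P) with t = -1, so PJ:JD = t:(1−t) = -1:2

PJ:JD = -1/2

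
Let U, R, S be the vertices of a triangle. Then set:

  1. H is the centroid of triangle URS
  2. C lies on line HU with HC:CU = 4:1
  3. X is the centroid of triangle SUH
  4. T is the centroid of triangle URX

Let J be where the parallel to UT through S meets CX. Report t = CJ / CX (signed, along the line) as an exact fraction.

t = 8/3

Choose coordinates U = (0, 0), R = (1, 0), S = (0, 1).
1. H is the centroid of triangle URS ⇒ H = (1/3, 1/3)
2. C lies on line HU with HC:CU = 4:1 ⇒ C = (1/15, 1/15)
3. X is the centroid of triangle SUH ⇒ X = (1/9, 4/9)
4. T is the centroid of triangle URX ⇒ T = (10/27, 4/27)
through S parallel to UT: direction (10/27, 4/27); meets CX at J = (5/27, 29/27)
J = C + t·(X−C) with t = 8/3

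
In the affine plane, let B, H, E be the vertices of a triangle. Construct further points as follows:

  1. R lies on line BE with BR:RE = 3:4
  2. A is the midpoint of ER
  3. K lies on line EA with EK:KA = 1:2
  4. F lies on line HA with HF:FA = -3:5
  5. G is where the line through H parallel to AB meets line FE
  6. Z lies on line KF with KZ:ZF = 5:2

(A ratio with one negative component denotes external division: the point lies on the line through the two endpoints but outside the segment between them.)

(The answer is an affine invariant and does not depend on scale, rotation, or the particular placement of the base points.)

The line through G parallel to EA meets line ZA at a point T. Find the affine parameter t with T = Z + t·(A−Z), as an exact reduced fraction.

t = 11/25

Assign B = (0, 0), H = (1, 0), E = (0, 1) — the answer is frame-independent, so this choice is without loss of generality.
1. R lies on line BE with BR:RE = 3:4 ⇒ R = (0, 3/7)
2. A is the midpoint of ER ⇒ A = (0, 5/7)
3. K lies on line EA with EK:KA = 1:2 ⇒ K = (0, 19/21)
4. F lies on line HA with HF:FA = -3:5 ⇒ F = (5/2, -15/14)
5. G is where the line through H parallel to AB meets line FE ⇒ G = (1, 6/35)
6. Z lies on line KF with KZ:ZF = 5:2 ⇒ Z = (25/14, -149/294)
through G parallel to EA: direction (0, -2/7); meets ZA at T = (1, 16/525)
T = Z + t·(A−Z) with t = 11/25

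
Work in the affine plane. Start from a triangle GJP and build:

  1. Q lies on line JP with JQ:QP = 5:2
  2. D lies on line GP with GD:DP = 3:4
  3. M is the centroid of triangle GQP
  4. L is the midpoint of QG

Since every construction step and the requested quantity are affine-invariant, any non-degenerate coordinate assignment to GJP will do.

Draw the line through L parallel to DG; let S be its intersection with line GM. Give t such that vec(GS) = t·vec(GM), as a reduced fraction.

Work in coordinates with G = (0, 0), J = (1, 0), P = (0, 1).
1. Q lies on line JP with JQ:QP = 5:2 ⇒ Q = (2/7, 5/7)
2. D lies on line GP with GD:DP = 3:4 ⇒ D = (0, 3/7)
3. M is the centroid of triangle GQP ⇒ M = (2/21, 4/7)
4. L is the midpoint of QG ⇒ L = (1/7, 5/14)
through L parallel to DG: direction (0, -3/7); meets GM at S = (1/7, 6/7)
S = G + t·(M−G) with t = 3/2

t = 3/2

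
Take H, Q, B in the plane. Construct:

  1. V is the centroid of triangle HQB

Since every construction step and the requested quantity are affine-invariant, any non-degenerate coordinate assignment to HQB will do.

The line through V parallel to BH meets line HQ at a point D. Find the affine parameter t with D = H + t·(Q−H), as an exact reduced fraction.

Assign H = (0, 0), Q = (1, 0), B = (0, 1) — the answer is frame-independent, so this choice is without loss of generality.
1. V is the centroid of triangle HQB ⇒ V = (1/3, 1/3)
through V parallel to BH: direction (0, -1); meets HQ at D = (1/3, 0)
D = H + t·(Q−H) with t = 1/3

t = 1/3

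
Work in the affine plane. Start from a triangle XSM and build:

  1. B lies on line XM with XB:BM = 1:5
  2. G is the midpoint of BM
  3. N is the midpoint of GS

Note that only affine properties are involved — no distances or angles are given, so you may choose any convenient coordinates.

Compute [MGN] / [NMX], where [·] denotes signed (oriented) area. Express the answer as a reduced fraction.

Work in coordinates with X = (0, 0), S = (1, 0), M = (0, 1).
1. B lies on line XM with XB:BM = 1:5 ⇒ B = (0, 1/6)
2. G is the midpoint of BM ⇒ G = (0, 7/12)
3. N is the midpoint of GS ⇒ N = (1/2, 7/24)
2·[MGN] = 5/24, 2·[NMX] = 1/2
[MGN]:[NMX] = 5/24:1/2 = 5/12

[MGN]:[NMX] = 5/12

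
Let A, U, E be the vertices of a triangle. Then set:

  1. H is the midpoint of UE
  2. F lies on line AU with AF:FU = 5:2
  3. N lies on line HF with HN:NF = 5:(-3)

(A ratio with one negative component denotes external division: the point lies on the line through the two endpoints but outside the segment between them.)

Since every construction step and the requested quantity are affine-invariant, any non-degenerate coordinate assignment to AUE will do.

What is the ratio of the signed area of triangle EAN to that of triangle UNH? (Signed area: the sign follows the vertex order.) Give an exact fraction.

[EAN]:[UNH] = -29/10

Choose coordinates A = (0, 0), U = (1, 0), E = (0, 1).
1. H is the midpoint of UE ⇒ H = (1/2, 1/2)
2. F lies on line AU with AF:FU = 5:2 ⇒ F = (5/7, 0)
3. N lies on line HF with HN:NF = 5:(-3) ⇒ N = (29/28, -3/4)
2·[EAN] = 29/28, 2·[UNH] = -5/14
[EAN]:[UNH] = 29/28:-5/14 = -29/10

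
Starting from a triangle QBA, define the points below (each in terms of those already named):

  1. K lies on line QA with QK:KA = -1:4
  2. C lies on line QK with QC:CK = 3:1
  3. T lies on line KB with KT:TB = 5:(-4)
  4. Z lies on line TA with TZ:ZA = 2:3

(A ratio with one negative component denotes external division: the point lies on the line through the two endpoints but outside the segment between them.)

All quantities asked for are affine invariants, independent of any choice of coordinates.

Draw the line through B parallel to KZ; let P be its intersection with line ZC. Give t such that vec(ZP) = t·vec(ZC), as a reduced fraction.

t = -32/15

Set Q = (0, 0), B = (1, 0), A = (0, 1); any affine frame gives the same invariant.
1. K lies on line QA with QK:KA = -1:4 ⇒ K = (0, -1/3)
2. C lies on line QK with QC:CK = 3:1 ⇒ C = (0, -1/4)
3. T lies on line KB with KT:TB = 5:(-4) ⇒ T = (5, 4/3)
4. Z lies on line TA with TZ:ZA = 2:3 ⇒ Z = (3, 6/5)
through B parallel to KZ: direction (3, 23/15); meets ZC at P = (47/5, 322/75)
P = Z + t·(C−Z) with t = -32/15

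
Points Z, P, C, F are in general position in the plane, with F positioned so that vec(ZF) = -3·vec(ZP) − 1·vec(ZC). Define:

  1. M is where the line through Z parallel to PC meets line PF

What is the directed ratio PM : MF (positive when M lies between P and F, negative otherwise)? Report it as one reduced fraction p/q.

PM:MF = 1/4

Choose coordinates Z = (0, 0), P = (1, 0), C = (0, 1), F = (-3, -1).
1. M is where the line through Z parallel to PC meets line PF ⇒ M = (1/5, -1/5)
M = P + t·(F−P) with t = 1/5, so PM:MF = t:(1−t) = 1/5:4/5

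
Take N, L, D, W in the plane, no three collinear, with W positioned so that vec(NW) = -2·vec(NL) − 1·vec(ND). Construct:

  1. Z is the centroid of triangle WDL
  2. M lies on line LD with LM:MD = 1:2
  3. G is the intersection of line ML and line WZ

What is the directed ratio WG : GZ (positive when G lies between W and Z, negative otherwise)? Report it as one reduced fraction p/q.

WG:GZ = -3

Choose coordinates N = (0, 0), L = (1, 0), D = (0, 1), W = (-2, -1).
1. Z is the centroid of triangle WDL ⇒ Z = (-1/3, 0)
2. M lies on line LD with LM:MD = 1:2 ⇒ M = (2/3, 1/3)
3. G is the intersection of line ML and line WZ ⇒ G = (1/2, 1/2)
G = W + t·(Z−W) with t = 3/2, so WG:GZ = t:(1−t) = 3/2:-1/2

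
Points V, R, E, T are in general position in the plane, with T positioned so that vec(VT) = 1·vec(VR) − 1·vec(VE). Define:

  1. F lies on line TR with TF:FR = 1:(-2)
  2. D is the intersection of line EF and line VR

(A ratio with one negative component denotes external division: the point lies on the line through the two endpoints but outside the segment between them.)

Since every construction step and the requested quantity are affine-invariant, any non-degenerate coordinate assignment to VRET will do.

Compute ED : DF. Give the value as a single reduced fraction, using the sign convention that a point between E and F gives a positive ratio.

Set V = (0, 0), R = (1, 0), E = (0, 1), T = (1, -1); any affine frame gives the same invariant.
1. F lies on line TR with TF:FR = 1:(-2) ⇒ F = (1, -2)
2. D is the intersection of line EF and line VR ⇒ D = (1/3, 0)
D = E + t·(F−E) with t = 1/3, so ED:DF = t:(1−t) = 1/3:2/3

ED:DF = 1/2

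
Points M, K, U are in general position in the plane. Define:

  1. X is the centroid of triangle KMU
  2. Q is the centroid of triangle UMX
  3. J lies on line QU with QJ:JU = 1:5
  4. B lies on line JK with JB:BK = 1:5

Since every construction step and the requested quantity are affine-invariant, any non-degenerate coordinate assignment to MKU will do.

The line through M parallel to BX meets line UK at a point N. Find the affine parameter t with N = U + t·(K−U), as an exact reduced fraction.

t = -29/8

Set M = (0, 0), K = (1, 0), U = (0, 1); any affine frame gives the same invariant.
1. X is the centroid of triangle KMU ⇒ X = (1/3, 1/3)
2. Q is the centroid of triangle UMX ⇒ Q = (1/9, 4/9)
3. J lies on line QU with QJ:JU = 1:5 ⇒ J = (5/54, 29/54)
4. B lies on line JK with JB:BK = 1:5 ⇒ B = (79/324, 145/324)
through M parallel to BX: direction (29/324, -37/324); meets UK at N = (-29/8, 37/8)
N = U + t·(K−U) with t = -29/8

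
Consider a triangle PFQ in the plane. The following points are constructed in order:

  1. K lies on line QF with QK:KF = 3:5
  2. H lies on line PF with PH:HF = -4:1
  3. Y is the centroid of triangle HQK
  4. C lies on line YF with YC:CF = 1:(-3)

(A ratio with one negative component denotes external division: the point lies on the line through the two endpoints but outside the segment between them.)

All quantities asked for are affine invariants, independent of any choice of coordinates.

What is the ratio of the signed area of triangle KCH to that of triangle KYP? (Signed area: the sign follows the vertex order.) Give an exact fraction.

[KCH]:[KYP] = 12/11

Choose coordinates P = (0, 0), F = (1, 0), Q = (0, 1).
1. K lies on line QF with QK:KF = 3:5 ⇒ K = (3/8, 5/8)
2. H lies on line PF with PH:HF = -4:1 ⇒ H = (4/3, 0)
3. Y is the centroid of triangle HQK ⇒ Y = (41/72, 13/24)
4. C lies on line YF with YC:CF = 1:(-3) ⇒ C = (17/48, 13/16)
2·[KCH] = -1/6, 2·[KYP] = -11/72
[KCH]:[KYP] = -1/6:-11/72 = 12/11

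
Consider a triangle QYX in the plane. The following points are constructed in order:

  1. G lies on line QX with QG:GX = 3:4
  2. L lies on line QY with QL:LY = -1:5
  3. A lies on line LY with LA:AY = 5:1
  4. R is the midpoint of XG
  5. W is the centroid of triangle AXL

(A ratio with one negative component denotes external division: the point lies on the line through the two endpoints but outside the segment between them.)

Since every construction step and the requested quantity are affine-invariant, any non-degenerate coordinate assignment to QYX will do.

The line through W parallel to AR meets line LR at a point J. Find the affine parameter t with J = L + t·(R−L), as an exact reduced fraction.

Work in coordinates with Q = (0, 0), Y = (1, 0), X = (0, 1).
1. G lies on line QX with QG:GX = 3:4 ⇒ G = (0, 3/7)
2. L lies on line QY with QL:LY = -1:5 ⇒ L = (-1/4, 0)
3. A lies on line LY with LA:AY = 5:1 ⇒ A = (19/24, 0)
4. R is the midpoint of XG ⇒ R = (0, 5/7)
5. W is the centroid of triangle AXL ⇒ W = (13/72, 1/3)
through W parallel to AR: direction (-19/24, 5/7); meets LR at J = (-29/500, 96/175)
J = L + t·(R−L) with t = 96/125

t = 96/125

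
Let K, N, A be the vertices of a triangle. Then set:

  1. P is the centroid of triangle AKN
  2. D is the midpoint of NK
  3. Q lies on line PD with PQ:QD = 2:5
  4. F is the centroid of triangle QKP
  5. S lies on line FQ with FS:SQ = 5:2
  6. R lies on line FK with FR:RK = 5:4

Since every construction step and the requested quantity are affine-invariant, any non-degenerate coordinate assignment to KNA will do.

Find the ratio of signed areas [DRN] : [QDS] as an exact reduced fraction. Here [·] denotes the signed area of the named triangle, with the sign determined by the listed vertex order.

Set K = (0, 0), N = (1, 0), A = (0, 1); any affine frame gives the same invariant.
1. P is the centroid of triangle AKN ⇒ P = (1/3, 1/3)
2. D is the midpoint of NK ⇒ D = (1/2, 0)
3. Q lies on line PD with PQ:QD = 2:5 ⇒ Q = (8/21, 5/21)
4. F is the centroid of triangle QKP ⇒ F = (5/21, 4/21)
5. S lies on line FQ with FS:SQ = 5:2 ⇒ S = (50/147, 11/49)
6. R lies on line FK with FR:RK = 5:4 ⇒ R = (20/189, 16/189)
2·[DRN] = -8/189, 2·[QDS] = -5/441
[DRN]:[QDS] = -8/189:-5/441 = 56/15

[DRN]:[QDS] = 56/15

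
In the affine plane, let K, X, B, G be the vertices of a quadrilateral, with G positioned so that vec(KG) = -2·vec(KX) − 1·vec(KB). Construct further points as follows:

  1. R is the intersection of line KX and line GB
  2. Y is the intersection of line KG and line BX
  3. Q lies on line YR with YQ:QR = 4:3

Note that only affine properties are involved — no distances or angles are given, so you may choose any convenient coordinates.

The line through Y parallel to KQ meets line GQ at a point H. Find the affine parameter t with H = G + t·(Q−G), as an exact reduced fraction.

Assign K = (0, 0), X = (1, 0), B = (0, 1), G = (-2, -1) — the answer is frame-independent, so this choice is without loss of generality.
1. R is the intersection of line KX and line GB ⇒ R = (-1, 0)
2. Y is the intersection of line KG and line BX ⇒ Y = (2/3, 1/3)
3. Q lies on line YR with YQ:QR = 4:3 ⇒ Q = (-2/7, 1/7)
through Y parallel to KQ: direction (-2/7, 1/7); meets GQ at H = (2/7, 11/21)
H = G + t·(Q−G) with t = 4/3

t = 4/3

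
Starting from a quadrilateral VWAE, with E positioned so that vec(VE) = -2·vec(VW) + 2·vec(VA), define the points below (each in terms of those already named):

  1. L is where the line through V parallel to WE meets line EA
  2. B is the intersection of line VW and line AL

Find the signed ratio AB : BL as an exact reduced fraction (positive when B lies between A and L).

AB:BL = -1/4

Choose coordinates V = (0, 0), W = (1, 0), A = (0, 1), E = (-2, 2).
1. L is where the line through V parallel to WE meets line EA ⇒ L = (-6, 4)
2. B is the intersection of line VW and line AL ⇒ B = (2, 0)
B = A + t·(L−A) with t = -1/3, so AB:BL = t:(1−t) = -1/3:4/3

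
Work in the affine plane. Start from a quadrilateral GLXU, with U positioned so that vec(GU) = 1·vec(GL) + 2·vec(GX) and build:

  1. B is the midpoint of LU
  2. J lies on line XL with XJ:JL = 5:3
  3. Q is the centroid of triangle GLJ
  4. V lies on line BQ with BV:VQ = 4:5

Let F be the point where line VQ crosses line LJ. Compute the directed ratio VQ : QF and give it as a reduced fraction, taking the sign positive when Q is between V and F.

Choose coordinates G = (0, 0), L = (1, 0), X = (0, 1), U = (1, 2).
1. B is the midpoint of LU ⇒ B = (1, 1)
2. J lies on line XL with XJ:JL = 5:3 ⇒ J = (5/8, 3/8)
3. Q is the centroid of triangle GLJ ⇒ Q = (13/24, 1/8)
4. V lies on line BQ with BV:VQ = 4:5 ⇒ V = (43/54, 11/18)
line VQ meets LJ at F = (21/32, 11/32)
Q = V + t·(F−V) with t = 20/11, so VQ:QF = 20/11:-9/11

VQ:QF = -20/9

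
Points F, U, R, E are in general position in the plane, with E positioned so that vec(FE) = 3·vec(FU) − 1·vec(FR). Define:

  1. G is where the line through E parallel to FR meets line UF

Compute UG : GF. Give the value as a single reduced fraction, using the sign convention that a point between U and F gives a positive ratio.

UG:GF = -2/3

Assign F = (0, 0), U = (1, 0), R = (0, 1), E = (3, -1) — the answer is frame-independent, so this choice is without loss of generality.
1. G is where the line through E parallel to FR meets line UF ⇒ G = (3, 0)
G = U + t·(F−U) with t = -2, so UG:GF = t:(1−t) = -2:3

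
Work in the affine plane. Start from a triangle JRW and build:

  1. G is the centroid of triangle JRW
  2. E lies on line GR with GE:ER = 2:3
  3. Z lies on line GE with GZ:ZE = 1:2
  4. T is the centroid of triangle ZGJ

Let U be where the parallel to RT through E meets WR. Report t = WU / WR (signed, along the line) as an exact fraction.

Work in coordinates with J = (0, 0), R = (1, 0), W = (0, 1).
1. G is the centroid of triangle JRW ⇒ G = (1/3, 1/3)
2. E lies on line GR with GE:ER = 2:3 ⇒ E = (3/5, 1/5)
3. Z lies on line GE with GZ:ZE = 1:2 ⇒ Z = (19/45, 13/45)
4. T is the centroid of triangle ZGJ ⇒ T = (34/135, 28/135)
through E parallel to RT: direction (-101/135, 28/135); meets WR at U = (64/73, 9/73)
U = W + t·(R−W) with t = 64/73

t = 64/73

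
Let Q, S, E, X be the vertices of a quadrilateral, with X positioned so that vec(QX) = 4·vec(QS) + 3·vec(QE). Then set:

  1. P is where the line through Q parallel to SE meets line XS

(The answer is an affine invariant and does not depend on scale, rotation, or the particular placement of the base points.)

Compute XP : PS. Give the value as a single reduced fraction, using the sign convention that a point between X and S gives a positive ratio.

XP:PS = -7

Set Q = (0, 0), S = (1, 0), E = (0, 1), X = (4, 3); any affine frame gives the same invariant.
1. P is where the line through Q parallel to SE meets line XS ⇒ P = (1/2, -1/2)
P = X + t·(S−X) with t = 7/6, so XP:PS = t:(1−t) = 7/6:-1/6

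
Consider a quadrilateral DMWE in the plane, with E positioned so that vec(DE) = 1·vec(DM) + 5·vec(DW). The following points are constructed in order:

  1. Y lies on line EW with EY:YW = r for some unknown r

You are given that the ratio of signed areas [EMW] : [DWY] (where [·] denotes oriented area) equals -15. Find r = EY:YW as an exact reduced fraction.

Choose coordinates D = (0, 0), M = (1, 0), W = (0, 1), E = (1, 5).
1. With EY:YW = r, write λ = r/(r+1) so Y = E + λ·(W−E); Y is affine-linear in λ
Every point depending on Y is an affine combination of Y and λ-independent points, so each such coordinate is linear in λ; the λ² term in each signed area is a multiple of (W−E)×(W−E) = 0, so 2·[EMW] and 2·[DWY] are each linear in λ. Evaluating at λ=0 and λ=1:
  2·[EMW] = -5,   2·[DWY] = λ − 1
So [EMW]:[DWY] = (-5) / (λ − 1). Setting this equal to -15:
  -5 = -15·(λ − 1)  ⇒  λ = 4/3
Then r = λ/(1−λ) = (4/3)/(-1/3) = -4. Check: with r = -4, Y = (-1/3, -1/3) and [EMW]:[DWY] = -15 as required.

r = -4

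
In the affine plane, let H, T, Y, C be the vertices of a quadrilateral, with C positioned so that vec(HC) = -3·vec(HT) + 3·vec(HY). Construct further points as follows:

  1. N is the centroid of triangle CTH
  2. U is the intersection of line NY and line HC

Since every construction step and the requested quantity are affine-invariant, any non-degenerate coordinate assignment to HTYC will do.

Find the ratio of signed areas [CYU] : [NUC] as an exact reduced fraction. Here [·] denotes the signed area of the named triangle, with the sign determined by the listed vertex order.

[CYU]:[NUC] = 3

Set H = (0, 0), T = (1, 0), Y = (0, 1), C = (-3, 3); any affine frame gives the same invariant.
1. N is the centroid of triangle CTH ⇒ N = (-2/3, 1)
2. U is the intersection of line NY and line HC ⇒ U = (-1, 1)
2·[CYU] = -2, 2·[NUC] = -2/3
[CYU]:[NUC] = -2:-2/3 = 3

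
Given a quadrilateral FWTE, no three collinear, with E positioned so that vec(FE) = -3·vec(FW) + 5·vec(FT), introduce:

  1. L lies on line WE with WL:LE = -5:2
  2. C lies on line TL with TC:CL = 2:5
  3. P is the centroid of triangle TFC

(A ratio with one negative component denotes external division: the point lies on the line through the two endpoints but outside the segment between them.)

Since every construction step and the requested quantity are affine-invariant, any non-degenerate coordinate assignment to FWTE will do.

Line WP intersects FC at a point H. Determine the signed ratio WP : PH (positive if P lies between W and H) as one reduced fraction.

Choose coordinates F = (0, 0), W = (1, 0), T = (0, 1), E = (-3, 5).
1. L lies on line WE with WL:LE = -5:2 ⇒ L = (-17/3, 25/3)
2. C lies on line TL with TC:CL = 2:5 ⇒ C = (-34/21, 65/21)
3. P is the centroid of triangle TFC ⇒ P = (-34/63, 86/63)
line WP meets FC at H = (-2924/3381, 5590/3381)
P = W + t·(H−W) with t = 161/195, so WP:PH = 161/195:34/195

WP:PH = 161/34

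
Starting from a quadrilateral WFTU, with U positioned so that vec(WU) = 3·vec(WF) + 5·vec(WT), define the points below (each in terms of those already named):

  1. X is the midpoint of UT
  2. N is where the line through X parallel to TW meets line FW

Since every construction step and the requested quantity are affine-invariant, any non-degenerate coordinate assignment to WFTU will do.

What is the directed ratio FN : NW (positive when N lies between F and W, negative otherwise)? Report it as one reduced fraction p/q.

Work in coordinates with W = (0, 0), F = (1, 0), T = (0, 1), U = (3, 5).
1. X is the midpoint of UT ⇒ X = (3/2, 3)
2. N is where the line through X parallel to TW meets line FW ⇒ N = (3/2, 0)
N = F + t·(W−F) with t = -1/2, so FN:NW = t:(1−t) = -1/2:3/2

FN:NW = -1/3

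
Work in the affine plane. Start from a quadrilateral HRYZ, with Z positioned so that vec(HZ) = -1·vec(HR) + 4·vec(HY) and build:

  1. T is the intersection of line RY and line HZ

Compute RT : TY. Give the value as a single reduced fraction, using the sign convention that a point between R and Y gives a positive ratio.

Work in coordinates with H = (0, 0), R = (1, 0), Y = (0, 1), Z = (-1, 4).
1. T is the intersection of line RY and line HZ ⇒ T = (-1/3, 4/3)
T = R + t·(Y−R) with t = 4/3, so RT:TY = t:(1−t) = 4/3:-1/3

RT:TY = -4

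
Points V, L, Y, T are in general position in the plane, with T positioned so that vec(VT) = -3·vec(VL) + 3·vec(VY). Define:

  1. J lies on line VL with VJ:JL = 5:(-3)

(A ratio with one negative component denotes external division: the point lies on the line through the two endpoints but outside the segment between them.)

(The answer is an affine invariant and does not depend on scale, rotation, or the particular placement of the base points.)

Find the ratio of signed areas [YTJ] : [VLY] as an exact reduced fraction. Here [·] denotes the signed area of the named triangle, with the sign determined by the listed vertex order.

[YTJ]:[VLY] = -2

Assign V = (0, 0), L = (1, 0), Y = (0, 1), T = (-3, 3) — the answer is frame-independent, so this choice is without loss of generality.
1. J lies on line VL with VJ:JL = 5:(-3) ⇒ J = (5/2, 0)
2·[YTJ] = -2, 2·[VLY] = 1
[YTJ]:[VLY] = -2:1 = -2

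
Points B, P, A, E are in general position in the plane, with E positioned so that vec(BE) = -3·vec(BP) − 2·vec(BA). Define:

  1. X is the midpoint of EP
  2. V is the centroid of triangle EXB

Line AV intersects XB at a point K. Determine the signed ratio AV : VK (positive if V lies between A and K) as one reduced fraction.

Choose coordinates B = (0, 0), P = (1, 0), A = (0, 1), E = (-3, -2).
1. X is the midpoint of EP ⇒ X = (-1, -1)
2. V is the centroid of triangle EXB ⇒ V = (-4/3, -1)
line AV meets XB at K = (-2, -2)
V = A + t·(K−A) with t = 2/3, so AV:VK = 2/3:1/3

AV:VK = 2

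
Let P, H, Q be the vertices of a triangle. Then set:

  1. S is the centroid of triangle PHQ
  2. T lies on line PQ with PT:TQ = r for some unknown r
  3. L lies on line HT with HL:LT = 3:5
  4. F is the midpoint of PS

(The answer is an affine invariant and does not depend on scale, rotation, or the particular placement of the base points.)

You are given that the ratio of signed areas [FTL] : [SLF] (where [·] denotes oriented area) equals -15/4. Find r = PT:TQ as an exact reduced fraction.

Set P = (0, 0), H = (1, 0), Q = (0, 1); any affine frame gives the same invariant.
1. S is the centroid of triangle PHQ ⇒ S = (1/3, 1/3)
2. With PT:TQ = r, write λ = r/(r+1) so T = P + λ·(Q−P); T is affine-linear in λ
3. L lies on line HT with HL:LT = 3:5 ⇒ L is an affine combination of earlier points and hence also affine-linear in λ
4. F is the midpoint of PS ⇒ F = (1/6, 1/6)
Every point depending on T is an affine combination of T and λ-independent points, so each such coordinate is linear in λ; the λ² term in each signed area is a multiple of (Q−P)×(Q−P) = 0, so 2·[FTL] and 2·[SLF] are each linear in λ. Evaluating at λ=0 and λ=1:
  2·[FTL] = -25/48·λ + 5/48,   2·[SLF] = 1/16·λ − 5/48
So [FTL]:[SLF] = (-25/48·λ + 5/48) / (1/16·λ − 5/48). Setting this equal to -15/4:
  -25/48·λ + 5/48 = -15/4·(1/16·λ − 5/48)  ⇒  λ = -1
Then r = λ/(1−λ) = (-1)/(2) = -1/2. Check: with r = -1/2, T = (0, -1) and [FTL]:[SLF] = -15/4 as required.

r = -1/2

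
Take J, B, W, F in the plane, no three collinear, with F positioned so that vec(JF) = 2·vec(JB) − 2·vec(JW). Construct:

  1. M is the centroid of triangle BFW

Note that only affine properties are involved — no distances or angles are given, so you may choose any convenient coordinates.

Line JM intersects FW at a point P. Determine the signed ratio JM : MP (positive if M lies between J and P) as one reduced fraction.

JM:MP = -7

Work in coordinates with J = (0, 0), B = (1, 0), W = (0, 1), F = (2, -2).
1. M is the centroid of triangle BFW ⇒ M = (1, -1/3)
line JM meets FW at P = (6/7, -2/7)
M = J + t·(P−J) with t = 7/6, so JM:MP = 7/6:-1/6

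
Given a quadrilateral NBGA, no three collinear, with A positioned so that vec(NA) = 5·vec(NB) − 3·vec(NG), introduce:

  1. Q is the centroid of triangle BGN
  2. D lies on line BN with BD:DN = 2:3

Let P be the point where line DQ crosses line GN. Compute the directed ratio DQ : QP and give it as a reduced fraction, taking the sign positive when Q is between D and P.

Assign N = (0, 0), B = (1, 0), G = (0, 1), A = (5, -3) — the answer is frame-independent, so this choice is without loss of generality.
1. Q is the centroid of triangle BGN ⇒ Q = (1/3, 1/3)
2. D lies on line BN with BD:DN = 2:3 ⇒ D = (3/5, 0)
line DQ meets GN at P = (0, 3/4)
Q = D + t·(P−D) with t = 4/9, so DQ:QP = 4/9:5/9

DQ:QP = 4/5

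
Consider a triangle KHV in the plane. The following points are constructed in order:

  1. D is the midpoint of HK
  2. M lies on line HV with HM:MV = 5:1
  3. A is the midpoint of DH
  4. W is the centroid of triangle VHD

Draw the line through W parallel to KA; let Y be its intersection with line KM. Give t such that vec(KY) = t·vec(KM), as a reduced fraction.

Set K = (0, 0), H = (1, 0), V = (0, 1); any affine frame gives the same invariant.
1. D is the midpoint of HK ⇒ D = (1/2, 0)
2. M lies on line HV with HM:MV = 5:1 ⇒ M = (1/6, 5/6)
3. A is the midpoint of DH ⇒ A = (3/4, 0)
4. W is the centroid of triangle VHD ⇒ W = (1/2, 1/3)
through W parallel to KA: direction (3/4, 0); meets KM at Y = (1/15, 1/3)
Y = K + t·(M−K) with t = 2/5

t = 2/5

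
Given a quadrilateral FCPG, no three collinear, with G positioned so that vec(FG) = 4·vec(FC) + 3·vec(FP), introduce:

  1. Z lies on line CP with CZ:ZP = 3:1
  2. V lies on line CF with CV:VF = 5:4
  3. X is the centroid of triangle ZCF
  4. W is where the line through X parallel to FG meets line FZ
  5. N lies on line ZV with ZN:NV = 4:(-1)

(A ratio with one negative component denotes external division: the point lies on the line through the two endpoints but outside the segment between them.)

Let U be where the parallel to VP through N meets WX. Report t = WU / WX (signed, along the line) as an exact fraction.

Set F = (0, 0), C = (1, 0), P = (0, 1), G = (4, 3); any affine frame gives the same invariant.
1. Z lies on line CP with CZ:ZP = 3:1 ⇒ Z = (1/4, 3/4)
2. V lies on line CF with CV:VF = 5:4 ⇒ V = (4/9, 0)
3. X is the centroid of triangle ZCF ⇒ X = (5/12, 1/4)
4. W is where the line through X parallel to FG meets line FZ ⇒ W = (-1/36, -1/12)
5. N lies on line ZV with ZN:NV = 4:(-1) ⇒ N = (55/108, -1/4)
through N parallel to VP: direction (-4/9, 1); meets WX at U = (23/72, 17/96)
U = W + t·(X−W) with t = 25/32

t = 25/32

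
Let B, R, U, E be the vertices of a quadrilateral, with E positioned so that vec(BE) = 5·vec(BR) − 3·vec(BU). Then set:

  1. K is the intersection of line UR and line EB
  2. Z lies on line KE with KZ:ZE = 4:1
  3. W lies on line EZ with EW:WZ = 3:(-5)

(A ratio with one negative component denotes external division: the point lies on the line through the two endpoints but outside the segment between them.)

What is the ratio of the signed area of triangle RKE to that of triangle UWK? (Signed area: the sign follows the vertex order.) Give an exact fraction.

[RKE]:[UWK] = -6/13

Set B = (0, 0), R = (1, 0), U = (0, 1), E = (5, -3); any affine frame gives the same invariant.
1. K is the intersection of line UR and line EB ⇒ K = (5/2, -3/2)
2. Z lies on line KE with KZ:ZE = 4:1 ⇒ Z = (9/2, -27/10)
3. W lies on line EZ with EW:WZ = 3:(-5) ⇒ W = (23/4, -69/20)
2·[RKE] = 3/2, 2·[UWK] = -13/4
[RKE]:[UWK] = 3/2:-13/4 = -6/13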